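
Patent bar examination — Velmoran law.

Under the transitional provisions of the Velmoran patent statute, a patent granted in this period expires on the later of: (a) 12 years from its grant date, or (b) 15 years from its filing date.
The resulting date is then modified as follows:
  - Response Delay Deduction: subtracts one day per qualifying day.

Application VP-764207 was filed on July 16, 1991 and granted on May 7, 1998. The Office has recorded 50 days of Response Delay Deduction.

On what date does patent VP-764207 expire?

(a) grant + 12 years → 7 May 2010.
(b) filing + 15 years → 16 July 2006.
Later of the two: 7 May 2010.
Response Delay Deduction: −50 days → 18 March 2010.

2010-03-18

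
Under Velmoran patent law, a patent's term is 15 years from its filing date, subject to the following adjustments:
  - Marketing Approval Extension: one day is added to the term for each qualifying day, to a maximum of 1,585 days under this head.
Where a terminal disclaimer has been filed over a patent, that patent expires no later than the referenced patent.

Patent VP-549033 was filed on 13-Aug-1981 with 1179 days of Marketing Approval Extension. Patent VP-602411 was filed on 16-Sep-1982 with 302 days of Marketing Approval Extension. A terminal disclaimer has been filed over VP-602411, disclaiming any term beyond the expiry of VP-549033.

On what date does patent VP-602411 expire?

Natural term of VP-602411:
  Base: filing + 15 years → 16 September 1997.
  Marketing Approval Extension: 302 days (within the 1585-day cap) → +302 days → 15 July 1998.
Expiry of referenced patent VP-549033:
  Base: filing + 15 years → 13 August 1996.
  Marketing Approval Extension: 1179 days (within the 1585-day cap) → +1179 days → 5 November 1999.
Terminal disclaimer: VP-602411 expires on the earlier of 15 July 1998 and 5 November 1999.

July 15, 1998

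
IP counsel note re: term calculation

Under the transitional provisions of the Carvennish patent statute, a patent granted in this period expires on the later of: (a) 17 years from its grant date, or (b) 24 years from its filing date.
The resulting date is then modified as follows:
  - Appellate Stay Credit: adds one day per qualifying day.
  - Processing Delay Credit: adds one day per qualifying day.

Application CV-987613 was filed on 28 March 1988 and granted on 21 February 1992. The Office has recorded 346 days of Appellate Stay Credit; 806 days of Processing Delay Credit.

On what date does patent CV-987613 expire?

2015-05-24

(a) grant + 17 years → 21 February 2009.
(b) filing + 24 years → 28 March 2012.
Later of the two: 28 March 2012.
Appellate Stay Credit: +346 days → 9 March 2013.
Processing Delay Credit: +806 days → 24 May 2015.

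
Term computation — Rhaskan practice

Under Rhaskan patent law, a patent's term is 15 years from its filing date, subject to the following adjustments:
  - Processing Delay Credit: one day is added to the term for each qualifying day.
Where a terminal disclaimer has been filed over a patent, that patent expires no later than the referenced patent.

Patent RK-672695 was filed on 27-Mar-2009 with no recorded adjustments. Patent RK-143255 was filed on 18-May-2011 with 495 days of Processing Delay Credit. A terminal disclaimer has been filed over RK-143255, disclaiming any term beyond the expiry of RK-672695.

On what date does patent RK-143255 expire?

March 27, 2024

Natural term of RK-143255:
  Base: filing + 15 years → 18 May 2026.
  Processing Delay Credit: +495 days → 25 September 2027.
Expiry of referenced patent RK-672695:
  Base: filing + 15 years → 27 March 2024.
Terminal disclaimer: RK-143255 expires on the earlier of 25 September 2027 and 27 March 2024.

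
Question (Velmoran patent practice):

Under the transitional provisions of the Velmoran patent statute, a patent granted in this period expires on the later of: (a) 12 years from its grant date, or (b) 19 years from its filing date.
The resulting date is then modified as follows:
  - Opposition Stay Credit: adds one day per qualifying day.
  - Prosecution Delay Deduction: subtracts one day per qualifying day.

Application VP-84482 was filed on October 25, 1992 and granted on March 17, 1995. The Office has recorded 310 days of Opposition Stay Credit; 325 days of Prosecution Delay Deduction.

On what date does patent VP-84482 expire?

(a) grant + 12 years → 17 March 2007.
(b) filing + 19 years → 25 October 2011.
Later of the two: 25 October 2011.
Opposition Stay Credit: +310 days → 30 August 2012.
Prosecution Delay Deduction: −325 days → 10 October 2011.

October 10, 2011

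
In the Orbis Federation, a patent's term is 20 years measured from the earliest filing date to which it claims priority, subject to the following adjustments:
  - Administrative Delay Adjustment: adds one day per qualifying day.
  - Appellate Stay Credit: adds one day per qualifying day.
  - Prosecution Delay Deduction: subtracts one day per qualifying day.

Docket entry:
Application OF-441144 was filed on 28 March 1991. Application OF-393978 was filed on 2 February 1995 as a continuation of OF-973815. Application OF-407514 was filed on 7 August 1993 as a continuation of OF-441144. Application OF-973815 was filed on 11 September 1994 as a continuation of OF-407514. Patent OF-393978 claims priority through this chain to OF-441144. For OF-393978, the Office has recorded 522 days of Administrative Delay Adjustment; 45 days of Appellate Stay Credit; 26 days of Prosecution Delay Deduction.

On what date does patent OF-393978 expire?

Earliest priority filing: 28 March 1991.
Base term: 28 March 1991 + 20 years → 28 March 2011.
Administrative Delay Adjustment: +522 days → 31 August 2012.
Appellate Stay Credit: +45 days → 15 October 2012.
Prosecution Delay Deduction: −26 days → 19 September 2012.

September 19, 2012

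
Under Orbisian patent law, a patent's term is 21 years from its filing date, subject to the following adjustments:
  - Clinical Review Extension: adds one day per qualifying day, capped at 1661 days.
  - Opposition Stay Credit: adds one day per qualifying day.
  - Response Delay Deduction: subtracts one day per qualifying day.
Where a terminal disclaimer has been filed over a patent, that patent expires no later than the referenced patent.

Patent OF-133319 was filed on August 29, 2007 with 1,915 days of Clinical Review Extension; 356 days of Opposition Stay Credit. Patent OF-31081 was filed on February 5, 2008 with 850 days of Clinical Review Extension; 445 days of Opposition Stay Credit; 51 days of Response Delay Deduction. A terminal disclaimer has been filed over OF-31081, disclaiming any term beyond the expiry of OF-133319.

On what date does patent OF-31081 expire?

Natural term of OF-31081:
  Base: filing + 21 years → 5 February 2029.
  Clinical Review Extension: 850 days (within the 1661-day cap) → +850 days → 5 June 2031.
  Opposition Stay Credit: +445 days → 23 August 2032.
  Response Delay Deduction: −51 days → 3 July 2032.
Expiry of referenced patent OF-133319:
  Base: filing + 21 years → 29 August 2028.
  Clinical Review Extension: 1915 days claimed exceeds the 1661-day cap, so +1661 days → 17 March 2033.
  Opposition Stay Credit: +356 days → 8 March 2034.
Terminal disclaimer: OF-31081 expires on the earlier of 3 July 2032 and 8 March 2034.

July 3, 2032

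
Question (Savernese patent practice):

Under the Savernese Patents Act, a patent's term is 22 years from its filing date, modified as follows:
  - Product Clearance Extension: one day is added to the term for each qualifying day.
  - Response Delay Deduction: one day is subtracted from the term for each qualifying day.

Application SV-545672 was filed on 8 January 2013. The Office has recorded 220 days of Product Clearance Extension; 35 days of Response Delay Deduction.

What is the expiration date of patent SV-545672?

Base term: filing date + 22 years → 8 January 2035.
Product Clearance Extension: +220 days → 16 August 2035.
Response Delay Deduction: −35 days → 12 July 2035.

2035-07-12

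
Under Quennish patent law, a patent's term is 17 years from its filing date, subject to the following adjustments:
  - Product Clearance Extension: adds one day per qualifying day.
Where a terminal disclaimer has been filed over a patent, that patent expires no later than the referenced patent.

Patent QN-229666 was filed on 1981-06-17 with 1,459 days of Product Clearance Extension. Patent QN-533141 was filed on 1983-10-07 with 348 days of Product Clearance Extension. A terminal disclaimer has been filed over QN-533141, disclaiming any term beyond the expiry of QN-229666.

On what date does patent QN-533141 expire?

September 20, 2001

Natural term of QN-533141:
  Base: filing + 17 years → 7 October 2000.
  Product Clearance Extension: +348 days → 20 September 2001.
Expiry of referenced patent QN-229666:
  Base: filing + 17 years → 17 June 1998.
  Product Clearance Extension: +1459 days → 15 June 2002.
Terminal disclaimer: QN-533141 expires on the earlier of 20 September 2001 and 15 June 2002.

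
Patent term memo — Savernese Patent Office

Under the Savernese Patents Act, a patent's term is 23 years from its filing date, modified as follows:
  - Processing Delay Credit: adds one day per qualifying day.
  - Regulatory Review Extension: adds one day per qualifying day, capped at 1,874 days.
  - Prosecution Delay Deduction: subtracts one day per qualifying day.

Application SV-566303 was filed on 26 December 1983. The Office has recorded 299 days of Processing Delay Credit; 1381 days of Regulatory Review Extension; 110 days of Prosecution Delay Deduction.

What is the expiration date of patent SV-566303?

April 14, 2011

Base term: filing date + 23 years → 26 December 2006.
Processing Delay Credit: +299 days → 21 October 2007.
Regulatory Review Extension: 1381 days (within the 1874-day cap) → +1381 days → 2 August 2011.
Prosecution Delay Deduction: −110 days → 14 April 2011.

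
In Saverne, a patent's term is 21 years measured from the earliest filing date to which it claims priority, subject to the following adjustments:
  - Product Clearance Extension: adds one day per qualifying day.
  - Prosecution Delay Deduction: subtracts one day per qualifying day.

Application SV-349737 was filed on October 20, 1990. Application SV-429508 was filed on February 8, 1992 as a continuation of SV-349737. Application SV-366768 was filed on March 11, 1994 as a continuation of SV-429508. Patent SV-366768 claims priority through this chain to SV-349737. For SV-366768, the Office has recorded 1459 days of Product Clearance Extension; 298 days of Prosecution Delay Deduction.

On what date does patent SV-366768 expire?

Earliest priority filing: 20 October 1990.
Base term: 20 October 1990 + 21 years → 20 October 2011.
Product Clearance Extension: +1459 days → 18 October 2015.
Prosecution Delay Deduction: −298 days → 24 December 2014.

December 24, 2014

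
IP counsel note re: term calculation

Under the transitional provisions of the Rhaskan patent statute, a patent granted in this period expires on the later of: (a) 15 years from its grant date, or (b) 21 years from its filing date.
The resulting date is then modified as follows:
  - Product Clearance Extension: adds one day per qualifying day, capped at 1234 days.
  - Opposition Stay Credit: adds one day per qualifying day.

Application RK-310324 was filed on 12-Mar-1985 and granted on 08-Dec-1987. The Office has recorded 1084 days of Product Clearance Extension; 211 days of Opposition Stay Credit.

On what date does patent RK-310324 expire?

2009-09-27

(a) grant + 15 years → 8 December 2002.
(b) filing + 21 years → 12 March 2006.
Later of the two: 12 March 2006.
Product Clearance Extension: 1084 days (within the 1234-day cap) → +1084 days → 28 February 2009.
Opposition Stay Credit: +211 days → 27 September 2009.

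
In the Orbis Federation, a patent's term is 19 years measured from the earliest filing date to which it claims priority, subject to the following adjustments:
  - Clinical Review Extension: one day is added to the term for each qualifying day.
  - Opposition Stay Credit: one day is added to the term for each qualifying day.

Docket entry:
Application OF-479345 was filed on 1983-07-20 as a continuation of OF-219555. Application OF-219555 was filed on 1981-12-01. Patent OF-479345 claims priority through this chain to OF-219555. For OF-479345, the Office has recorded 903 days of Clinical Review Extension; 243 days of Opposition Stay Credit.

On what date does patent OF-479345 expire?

2004-01-21

Earliest priority filing: 1 December 1981.
Base term: 1 December 1981 + 19 years → 1 December 2000.
Clinical Review Extension: +903 days → 23 May 2003.
Opposition Stay Credit: +243 days → 21 January 2004.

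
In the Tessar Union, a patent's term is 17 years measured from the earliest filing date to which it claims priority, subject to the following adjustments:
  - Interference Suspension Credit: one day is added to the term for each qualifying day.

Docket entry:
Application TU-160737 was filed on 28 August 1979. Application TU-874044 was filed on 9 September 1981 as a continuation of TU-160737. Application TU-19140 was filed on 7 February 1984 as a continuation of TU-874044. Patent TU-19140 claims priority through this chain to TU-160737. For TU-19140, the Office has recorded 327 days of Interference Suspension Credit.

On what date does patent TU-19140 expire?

1997-07-21

Earliest priority filing: 28 August 1979.
Base term: 28 August 1979 + 17 years → 28 August 1996.
Interference Suspension Credit: +327 days → 21 July 1997.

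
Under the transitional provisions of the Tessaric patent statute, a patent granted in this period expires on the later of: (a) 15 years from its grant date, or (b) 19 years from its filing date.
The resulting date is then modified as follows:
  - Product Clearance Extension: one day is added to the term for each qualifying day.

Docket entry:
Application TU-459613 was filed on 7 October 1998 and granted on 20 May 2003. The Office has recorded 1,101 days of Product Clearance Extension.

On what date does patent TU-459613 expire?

(a) grant + 15 years → 20 May 2018.
(b) filing + 19 years → 7 October 2017.
Later of the two: 20 May 2018.
Product Clearance Extension: +1101 days → 25 May 2021.

May 25, 2021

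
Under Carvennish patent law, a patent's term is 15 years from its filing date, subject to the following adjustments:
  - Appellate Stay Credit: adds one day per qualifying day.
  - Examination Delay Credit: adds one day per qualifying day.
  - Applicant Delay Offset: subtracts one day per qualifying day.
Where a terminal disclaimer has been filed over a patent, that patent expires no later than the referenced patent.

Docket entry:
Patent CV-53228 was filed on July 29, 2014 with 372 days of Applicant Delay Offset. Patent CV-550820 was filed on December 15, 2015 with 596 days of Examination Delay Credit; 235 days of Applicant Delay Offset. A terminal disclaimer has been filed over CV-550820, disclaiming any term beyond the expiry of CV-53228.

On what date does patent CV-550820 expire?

Natural term of CV-550820:
  Base: filing + 15 years → 15 December 2030.
  Examination Delay Credit: +596 days → 2 August 2032.
  Applicant Delay Offset: −235 days → 11 December 2031.
Expiry of referenced patent CV-53228:
  Base: filing + 15 years → 29 July 2029.
  Applicant Delay Offset: −372 days → 22 July 2028.
Terminal disclaimer: CV-550820 expires on the earlier of 11 December 2031 and 22 July 2028.

July 22, 2028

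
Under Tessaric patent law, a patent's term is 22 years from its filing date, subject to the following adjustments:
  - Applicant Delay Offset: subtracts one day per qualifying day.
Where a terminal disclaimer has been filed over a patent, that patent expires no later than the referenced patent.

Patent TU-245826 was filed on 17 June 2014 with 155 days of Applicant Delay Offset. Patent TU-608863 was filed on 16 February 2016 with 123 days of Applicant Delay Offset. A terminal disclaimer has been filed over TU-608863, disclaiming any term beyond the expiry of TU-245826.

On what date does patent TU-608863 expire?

Natural term of TU-608863:
  Base: filing + 22 years → 16 February 2038.
  Applicant Delay Offset: −123 days → 16 October 2037.
Expiry of referenced patent TU-245826:
  Base: filing + 22 years → 17 June 2036.
  Applicant Delay Offset: −155 days → 14 January 2036.
Terminal disclaimer: TU-608863 expires on the earlier of 16 October 2037 and 14 January 2036.

January 14, 2036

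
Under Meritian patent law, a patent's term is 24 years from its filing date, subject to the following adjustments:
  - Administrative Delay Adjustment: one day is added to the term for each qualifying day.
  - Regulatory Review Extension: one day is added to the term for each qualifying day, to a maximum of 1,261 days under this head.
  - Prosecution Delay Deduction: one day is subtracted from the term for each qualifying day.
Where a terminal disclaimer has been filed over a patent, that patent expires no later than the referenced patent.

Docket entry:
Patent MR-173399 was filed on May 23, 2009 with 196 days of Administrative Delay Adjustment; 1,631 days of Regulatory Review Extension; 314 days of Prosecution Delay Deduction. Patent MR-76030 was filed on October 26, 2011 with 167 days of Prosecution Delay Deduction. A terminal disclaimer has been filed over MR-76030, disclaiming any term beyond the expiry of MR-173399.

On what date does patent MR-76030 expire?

2035-05-12

Natural term of MR-76030:
  Base: filing + 24 years → 26 October 2035.
  Prosecution Delay Deduction: −167 days → 12 May 2035.
Expiry of referenced patent MR-173399:
  Base: filing + 24 years → 23 May 2033.
  Administrative Delay Adjustment: +196 days → 5 December 2033.
  Regulatory Review Extension: 1631 days claimed exceeds the 1261-day cap, so +1261 days → 19 May 2037.
  Prosecution Delay Deduction: −314 days → 9 July 2036.
Terminal disclaimer: MR-76030 expires on the earlier of 12 May 2035 and 9 July 2036.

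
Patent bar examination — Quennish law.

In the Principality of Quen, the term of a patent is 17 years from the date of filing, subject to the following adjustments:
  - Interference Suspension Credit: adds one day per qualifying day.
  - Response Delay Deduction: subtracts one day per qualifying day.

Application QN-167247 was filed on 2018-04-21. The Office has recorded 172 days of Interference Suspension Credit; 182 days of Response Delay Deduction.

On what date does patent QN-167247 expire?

April 11, 2035

Base term: filing date + 17 years → 21 April 2035.
Interference Suspension Credit: +172 days → 10 October 2035.
Response Delay Deduction: −182 days → 11 April 2035.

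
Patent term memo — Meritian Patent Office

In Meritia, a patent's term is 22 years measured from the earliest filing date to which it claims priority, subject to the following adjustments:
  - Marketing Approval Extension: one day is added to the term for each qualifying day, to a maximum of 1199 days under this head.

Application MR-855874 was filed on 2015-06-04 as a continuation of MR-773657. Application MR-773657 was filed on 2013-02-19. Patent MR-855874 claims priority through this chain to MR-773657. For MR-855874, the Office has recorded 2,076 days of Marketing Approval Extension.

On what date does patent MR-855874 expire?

Earliest priority filing: 19 February 2013.
Base term: 19 February 2013 + 22 years → 19 February 2035.
Marketing Approval Extension: 2076 days claimed exceeds the 1199-day cap, so +1199 days → 2 June 2038.

June 2, 2038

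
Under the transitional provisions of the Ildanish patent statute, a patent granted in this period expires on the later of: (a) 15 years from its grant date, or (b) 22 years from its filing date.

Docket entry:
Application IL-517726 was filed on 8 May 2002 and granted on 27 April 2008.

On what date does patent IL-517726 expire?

May 8, 2024

(a) grant + 15 years → 27 April 2023.
(b) filing + 22 years → 8 May 2024.
Later of the two: 8 May 2024.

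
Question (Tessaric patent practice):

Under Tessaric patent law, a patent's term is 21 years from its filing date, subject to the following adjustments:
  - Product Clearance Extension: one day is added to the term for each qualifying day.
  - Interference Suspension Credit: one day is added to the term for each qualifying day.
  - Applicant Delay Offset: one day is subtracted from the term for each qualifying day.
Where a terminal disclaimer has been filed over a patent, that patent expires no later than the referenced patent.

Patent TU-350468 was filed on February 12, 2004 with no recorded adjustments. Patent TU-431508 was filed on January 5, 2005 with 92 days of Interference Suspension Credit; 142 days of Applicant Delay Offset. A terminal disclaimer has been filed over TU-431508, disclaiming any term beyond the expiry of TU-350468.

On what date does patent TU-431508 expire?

2025-02-12

Natural term of TU-431508:
  Base: filing + 21 years → 5 January 2026.
  Interference Suspension Credit: +92 days → 7 April 2026.
  Applicant Delay Offset: −142 days → 16 November 2025.
Expiry of referenced patent TU-350468:
  Base: filing + 21 years → 12 February 2025.
Terminal disclaimer: TU-431508 expires on the earlier of 16 November 2025 and 12 February 2025.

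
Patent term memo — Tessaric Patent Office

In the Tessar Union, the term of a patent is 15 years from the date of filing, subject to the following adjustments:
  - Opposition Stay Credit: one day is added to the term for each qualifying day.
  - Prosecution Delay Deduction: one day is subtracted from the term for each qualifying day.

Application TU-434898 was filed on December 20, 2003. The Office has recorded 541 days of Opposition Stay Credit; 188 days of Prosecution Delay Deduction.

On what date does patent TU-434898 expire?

Base term: filing date + 15 years → 20 December 2018.
Opposition Stay Credit: +541 days → 13 June 2020.
Prosecution Delay Deduction: −188 days → 8 December 2019.

December 8, 2019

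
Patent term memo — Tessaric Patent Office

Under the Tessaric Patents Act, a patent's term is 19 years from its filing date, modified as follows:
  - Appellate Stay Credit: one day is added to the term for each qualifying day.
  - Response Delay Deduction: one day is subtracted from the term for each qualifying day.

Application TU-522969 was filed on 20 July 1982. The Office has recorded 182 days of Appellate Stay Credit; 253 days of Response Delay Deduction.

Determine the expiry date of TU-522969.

May 10, 2001

Base term: filing date + 19 years → 20 July 2001.
Appellate Stay Credit: +182 days → 18 January 2002.
Response Delay Deduction: −253 days → 10 May 2001.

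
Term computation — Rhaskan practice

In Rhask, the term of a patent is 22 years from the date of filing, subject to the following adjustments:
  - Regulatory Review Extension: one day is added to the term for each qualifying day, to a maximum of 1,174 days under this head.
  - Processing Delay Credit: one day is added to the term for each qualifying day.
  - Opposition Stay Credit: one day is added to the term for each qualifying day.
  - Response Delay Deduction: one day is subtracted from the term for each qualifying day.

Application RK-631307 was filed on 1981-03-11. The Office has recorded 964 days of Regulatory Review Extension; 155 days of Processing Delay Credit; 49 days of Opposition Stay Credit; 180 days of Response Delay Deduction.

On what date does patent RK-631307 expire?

November 23, 2005

Base term: filing date + 22 years → 11 March 2003.
Regulatory Review Extension: 964 days (within the 1174-day cap) → +964 days → 30 October 2005.
Processing Delay Credit: +155 days → 3 April 2006.
Opposition Stay Credit: +49 days → 22 May 2006.
Response Delay Deduction: −180 days → 23 November 2005.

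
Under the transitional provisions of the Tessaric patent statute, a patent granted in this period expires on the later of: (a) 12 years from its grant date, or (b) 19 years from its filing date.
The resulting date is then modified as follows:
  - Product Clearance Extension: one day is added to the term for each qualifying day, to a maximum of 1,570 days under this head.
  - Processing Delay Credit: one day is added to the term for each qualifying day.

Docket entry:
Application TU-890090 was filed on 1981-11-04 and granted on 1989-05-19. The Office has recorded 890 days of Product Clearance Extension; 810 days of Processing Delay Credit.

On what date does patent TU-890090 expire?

(a) grant + 12 years → 19 May 2001.
(b) filing + 19 years → 4 November 2000.
Later of the two: 19 May 2001.
Product Clearance Extension: 890 days (within the 1570-day cap) → +890 days → 26 October 2003.
Processing Delay Credit: +810 days → 13 January 2006.

2006-01-13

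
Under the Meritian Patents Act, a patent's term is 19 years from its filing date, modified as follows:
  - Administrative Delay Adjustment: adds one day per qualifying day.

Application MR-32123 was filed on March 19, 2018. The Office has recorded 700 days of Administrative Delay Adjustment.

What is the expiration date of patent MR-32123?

February 17, 2039

Base term: filing date + 19 years → 19 March 2037.
Administrative Delay Adjustment: +700 days → 17 February 2039.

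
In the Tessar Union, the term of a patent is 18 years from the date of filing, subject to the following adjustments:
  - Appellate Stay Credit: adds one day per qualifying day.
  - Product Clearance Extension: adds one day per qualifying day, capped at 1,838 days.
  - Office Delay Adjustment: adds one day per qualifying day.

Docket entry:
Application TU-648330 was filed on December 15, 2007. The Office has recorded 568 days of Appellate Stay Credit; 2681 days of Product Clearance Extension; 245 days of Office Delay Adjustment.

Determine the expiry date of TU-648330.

Base term: filing date + 18 years → 15 December 2025.
Appellate Stay Credit: +568 days → 6 July 2027.
Product Clearance Extension: 2681 days claimed exceeds the 1838-day cap, so +1838 days → 17 July 2032.
Office Delay Adjustment: +245 days → 19 March 2033.

March 19, 2033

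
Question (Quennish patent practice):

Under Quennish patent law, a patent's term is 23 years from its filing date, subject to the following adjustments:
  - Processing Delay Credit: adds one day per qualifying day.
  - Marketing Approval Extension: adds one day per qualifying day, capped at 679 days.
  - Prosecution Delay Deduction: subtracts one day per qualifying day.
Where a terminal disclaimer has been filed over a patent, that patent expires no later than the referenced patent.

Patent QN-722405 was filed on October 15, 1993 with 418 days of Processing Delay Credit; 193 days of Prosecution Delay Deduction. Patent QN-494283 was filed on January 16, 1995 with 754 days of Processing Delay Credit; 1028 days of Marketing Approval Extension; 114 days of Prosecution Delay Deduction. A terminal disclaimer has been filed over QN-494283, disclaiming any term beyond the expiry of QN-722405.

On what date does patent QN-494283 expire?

2017-05-28

Natural term of QN-494283:
  Base: filing + 23 years → 16 January 2018.
  Processing Delay Credit: +754 days → 9 February 2020.
  Marketing Approval Extension: 1028 days claimed exceeds the 679-day cap, so +679 days → 19 December 2021.
  Prosecution Delay Deduction: −114 days → 27 August 2021.
Expiry of referenced patent QN-722405:
  Base: filing + 23 years → 15 October 2016.
  Processing Delay Credit: +418 days → 7 December 2017.
  Prosecution Delay Deduction: −193 days → 28 May 2017.
Terminal disclaimer: QN-494283 expires on the earlier of 27 August 2021 and 28 May 2017.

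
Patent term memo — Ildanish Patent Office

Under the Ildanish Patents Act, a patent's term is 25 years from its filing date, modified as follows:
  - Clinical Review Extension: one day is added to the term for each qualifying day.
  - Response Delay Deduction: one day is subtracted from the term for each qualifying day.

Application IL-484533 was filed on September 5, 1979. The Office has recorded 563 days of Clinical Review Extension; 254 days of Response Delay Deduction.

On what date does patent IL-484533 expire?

July 11, 2005

Base term: filing date + 25 years → 5 September 2004.
Clinical Review Extension: +563 days → 22 March 2006.
Response Delay Deduction: −254 days → 11 July 2005.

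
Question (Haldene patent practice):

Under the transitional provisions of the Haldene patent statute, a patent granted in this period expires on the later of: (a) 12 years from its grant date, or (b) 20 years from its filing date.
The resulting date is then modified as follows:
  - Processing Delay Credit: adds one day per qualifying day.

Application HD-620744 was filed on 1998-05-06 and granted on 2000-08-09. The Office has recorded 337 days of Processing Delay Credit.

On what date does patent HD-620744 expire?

2019-04-08

(a) grant + 12 years → 9 August 2012.
(b) filing + 20 years → 6 May 2018.
Later of the two: 6 May 2018.
Processing Delay Credit: +337 days → 8 April 2019.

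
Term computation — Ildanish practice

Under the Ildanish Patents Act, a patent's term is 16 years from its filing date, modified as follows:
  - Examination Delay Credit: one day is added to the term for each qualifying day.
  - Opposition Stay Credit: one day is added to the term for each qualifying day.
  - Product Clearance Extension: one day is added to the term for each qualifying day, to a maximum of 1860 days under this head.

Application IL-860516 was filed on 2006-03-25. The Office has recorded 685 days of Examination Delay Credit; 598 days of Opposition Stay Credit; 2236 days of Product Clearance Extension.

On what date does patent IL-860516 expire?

2030-11-01

Base term: filing date + 16 years → 25 March 2022.
Examination Delay Credit: +685 days → 8 February 2024.
Opposition Stay Credit: +598 days → 28 September 2025.
Product Clearance Extension: 2236 days claimed exceeds the 1860-day cap, so +1860 days → 1 November 2030.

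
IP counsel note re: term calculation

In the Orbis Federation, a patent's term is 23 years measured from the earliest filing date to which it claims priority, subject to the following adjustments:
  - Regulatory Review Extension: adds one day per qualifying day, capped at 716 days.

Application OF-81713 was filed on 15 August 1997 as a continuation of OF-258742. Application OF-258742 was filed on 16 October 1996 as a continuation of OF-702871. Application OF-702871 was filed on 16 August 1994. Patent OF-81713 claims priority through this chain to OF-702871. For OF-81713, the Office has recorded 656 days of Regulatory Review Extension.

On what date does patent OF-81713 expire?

Earliest priority filing: 16 August 1994.
Base term: 16 August 1994 + 23 years → 16 August 2017.
Regulatory Review Extension: 656 days (within the 716-day cap) → +656 days → 3 June 2019.

June 3, 2019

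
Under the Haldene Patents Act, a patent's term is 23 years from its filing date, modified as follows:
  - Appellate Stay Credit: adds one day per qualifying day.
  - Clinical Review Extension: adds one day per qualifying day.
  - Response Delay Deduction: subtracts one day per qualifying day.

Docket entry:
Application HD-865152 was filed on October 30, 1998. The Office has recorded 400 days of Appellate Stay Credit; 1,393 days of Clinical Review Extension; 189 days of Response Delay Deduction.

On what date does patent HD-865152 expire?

2026-03-22

Base term: filing date + 23 years → 30 October 2021.
Appellate Stay Credit: +400 days → 4 December 2022.
Clinical Review Extension: +1393 days → 27 September 2026.
Response Delay Deduction: −189 days → 22 March 2026.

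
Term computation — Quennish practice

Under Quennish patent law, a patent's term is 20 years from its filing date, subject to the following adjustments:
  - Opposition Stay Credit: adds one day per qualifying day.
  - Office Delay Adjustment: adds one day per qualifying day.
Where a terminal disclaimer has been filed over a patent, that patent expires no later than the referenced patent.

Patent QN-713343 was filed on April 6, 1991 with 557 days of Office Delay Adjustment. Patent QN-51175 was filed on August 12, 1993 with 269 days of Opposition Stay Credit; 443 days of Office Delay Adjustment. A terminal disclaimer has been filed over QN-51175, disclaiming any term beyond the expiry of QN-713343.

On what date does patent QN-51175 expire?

2012-10-14

Natural term of QN-51175:
  Base: filing + 20 years → 12 August 2013.
  Opposition Stay Credit: +269 days → 8 May 2014.
  Office Delay Adjustment: +443 days → 25 July 2015.
Expiry of referenced patent QN-713343:
  Base: filing + 20 years → 6 April 2011.
  Office Delay Adjustment: +557 days → 14 October 2012.
Terminal disclaimer: QN-51175 expires on the earlier of 25 July 2015 and 14 October 2012.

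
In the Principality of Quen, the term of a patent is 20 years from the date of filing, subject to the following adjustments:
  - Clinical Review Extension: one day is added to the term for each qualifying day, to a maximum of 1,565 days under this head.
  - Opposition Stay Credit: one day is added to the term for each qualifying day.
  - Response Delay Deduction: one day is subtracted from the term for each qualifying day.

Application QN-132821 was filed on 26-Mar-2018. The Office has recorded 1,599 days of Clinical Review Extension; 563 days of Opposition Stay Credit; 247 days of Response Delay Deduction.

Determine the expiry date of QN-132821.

2043-05-20

Base term: filing date + 20 years → 26 March 2038.
Clinical Review Extension: 1599 days claimed exceeds the 1565-day cap, so +1565 days → 8 July 2042.
Opposition Stay Credit: +563 days → 22 January 2044.
Response Delay Deduction: −247 days → 20 May 2043.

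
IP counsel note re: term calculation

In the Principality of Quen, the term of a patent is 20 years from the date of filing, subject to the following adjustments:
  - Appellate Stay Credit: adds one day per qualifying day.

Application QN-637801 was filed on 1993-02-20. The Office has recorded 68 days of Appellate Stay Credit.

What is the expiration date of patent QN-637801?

2013-04-29

Base term: filing date + 20 years → 20 February 2013.
Appellate Stay Credit: +68 days → 29 April 2013.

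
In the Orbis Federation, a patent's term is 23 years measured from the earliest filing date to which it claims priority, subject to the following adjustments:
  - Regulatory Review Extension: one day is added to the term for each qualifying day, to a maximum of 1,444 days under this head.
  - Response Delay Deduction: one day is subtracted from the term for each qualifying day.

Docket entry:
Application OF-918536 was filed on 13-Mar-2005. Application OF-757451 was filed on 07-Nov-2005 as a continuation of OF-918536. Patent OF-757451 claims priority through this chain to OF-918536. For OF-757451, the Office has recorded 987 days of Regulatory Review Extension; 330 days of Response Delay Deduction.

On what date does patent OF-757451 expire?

2029-12-30

Earliest priority filing: 13 March 2005.
Base term: 13 March 2005 + 23 years → 13 March 2028.
Regulatory Review Extension: 987 days (within the 1444-day cap) → +987 days → 25 November 2030.
Response Delay Deduction: −330 days → 30 December 2029.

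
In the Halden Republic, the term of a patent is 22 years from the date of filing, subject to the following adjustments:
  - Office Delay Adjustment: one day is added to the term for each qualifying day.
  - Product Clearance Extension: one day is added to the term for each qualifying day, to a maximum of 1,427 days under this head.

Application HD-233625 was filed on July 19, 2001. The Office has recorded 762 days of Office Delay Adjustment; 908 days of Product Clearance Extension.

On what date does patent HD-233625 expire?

Base term: filing date + 22 years → 19 July 2023.
Office Delay Adjustment: +762 days → 19 August 2025.
Product Clearance Extension: 908 days (within the 1427-day cap) → +908 days → 13 February 2028.

February 13, 2028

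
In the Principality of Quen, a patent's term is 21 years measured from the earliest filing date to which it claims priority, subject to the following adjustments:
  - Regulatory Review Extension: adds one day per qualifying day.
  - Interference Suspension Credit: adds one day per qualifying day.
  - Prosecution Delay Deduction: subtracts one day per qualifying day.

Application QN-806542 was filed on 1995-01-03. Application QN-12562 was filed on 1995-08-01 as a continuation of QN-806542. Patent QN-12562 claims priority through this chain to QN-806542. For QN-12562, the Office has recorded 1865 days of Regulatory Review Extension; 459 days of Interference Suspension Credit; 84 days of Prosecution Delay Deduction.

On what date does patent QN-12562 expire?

February 20, 2022

Earliest priority filing: 3 January 1995.
Base term: 3 January 1995 + 21 years → 3 January 2016.
Regulatory Review Extension: +1865 days → 10 February 2021.
Interference Suspension Credit: +459 days → 15 May 2022.
Prosecution Delay Deduction: −84 days → 20 February 2022.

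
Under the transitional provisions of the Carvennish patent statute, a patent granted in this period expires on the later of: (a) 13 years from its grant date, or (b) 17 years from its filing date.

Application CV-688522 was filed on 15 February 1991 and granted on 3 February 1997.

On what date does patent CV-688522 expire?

February 3, 2010

(a) grant + 13 years → 3 February 2010.
(b) filing + 17 years → 15 February 2008.
Later of the two: 3 February 2010.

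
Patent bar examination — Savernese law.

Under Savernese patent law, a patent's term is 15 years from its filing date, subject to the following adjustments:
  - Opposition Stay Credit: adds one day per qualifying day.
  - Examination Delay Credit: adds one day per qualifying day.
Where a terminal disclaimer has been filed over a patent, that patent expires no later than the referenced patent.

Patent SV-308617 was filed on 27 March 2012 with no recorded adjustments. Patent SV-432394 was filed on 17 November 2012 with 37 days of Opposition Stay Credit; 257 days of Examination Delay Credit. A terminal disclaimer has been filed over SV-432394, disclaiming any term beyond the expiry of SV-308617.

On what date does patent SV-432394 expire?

March 27, 2027

Natural term of SV-432394:
  Base: filing + 15 years → 17 November 2027.
  Opposition Stay Credit: +37 days → 24 December 2027.
  Examination Delay Credit: +257 days → 6 September 2028.
Expiry of referenced patent SV-308617:
  Base: filing + 15 years → 27 March 2027.
Terminal disclaimer: SV-432394 expires on the earlier of 6 September 2028 and 27 March 2027.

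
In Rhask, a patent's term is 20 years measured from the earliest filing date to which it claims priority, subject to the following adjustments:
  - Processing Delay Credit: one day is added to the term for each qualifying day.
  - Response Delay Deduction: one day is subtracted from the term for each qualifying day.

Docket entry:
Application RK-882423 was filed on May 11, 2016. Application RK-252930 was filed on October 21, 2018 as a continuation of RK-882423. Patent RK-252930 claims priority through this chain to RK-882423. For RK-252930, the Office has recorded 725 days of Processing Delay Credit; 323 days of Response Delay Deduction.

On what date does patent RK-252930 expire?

2037-06-17

Earliest priority filing: 11 May 2016.
Base term: 11 May 2016 + 20 years → 11 May 2036.
Processing Delay Credit: +725 days → 6 May 2038.
Response Delay Deduction: −323 days → 17 June 2037.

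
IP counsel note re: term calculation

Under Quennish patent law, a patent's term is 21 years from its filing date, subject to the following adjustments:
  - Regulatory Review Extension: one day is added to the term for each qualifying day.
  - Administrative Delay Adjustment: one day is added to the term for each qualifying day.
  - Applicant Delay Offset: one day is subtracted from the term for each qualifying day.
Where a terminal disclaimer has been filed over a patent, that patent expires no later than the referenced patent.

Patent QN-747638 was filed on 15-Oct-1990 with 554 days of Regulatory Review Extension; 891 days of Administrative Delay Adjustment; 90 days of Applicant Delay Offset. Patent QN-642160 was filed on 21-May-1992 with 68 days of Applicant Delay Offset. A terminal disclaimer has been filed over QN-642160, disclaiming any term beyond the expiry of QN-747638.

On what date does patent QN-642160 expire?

2013-03-14

Natural term of QN-642160:
  Base: filing + 21 years → 21 May 2013.
  Applicant Delay Offset: −68 days → 14 March 2013.
Expiry of referenced patent QN-747638:
  Base: filing + 21 years → 15 October 2011.
  Regulatory Review Extension: +554 days → 21 April 2013.
  Administrative Delay Adjustment: +891 days → 29 September 2015.
  Applicant Delay Offset: −90 days → 1 July 2015.
Terminal disclaimer: QN-642160 expires on the earlier of 14 March 2013 and 1 July 2015.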